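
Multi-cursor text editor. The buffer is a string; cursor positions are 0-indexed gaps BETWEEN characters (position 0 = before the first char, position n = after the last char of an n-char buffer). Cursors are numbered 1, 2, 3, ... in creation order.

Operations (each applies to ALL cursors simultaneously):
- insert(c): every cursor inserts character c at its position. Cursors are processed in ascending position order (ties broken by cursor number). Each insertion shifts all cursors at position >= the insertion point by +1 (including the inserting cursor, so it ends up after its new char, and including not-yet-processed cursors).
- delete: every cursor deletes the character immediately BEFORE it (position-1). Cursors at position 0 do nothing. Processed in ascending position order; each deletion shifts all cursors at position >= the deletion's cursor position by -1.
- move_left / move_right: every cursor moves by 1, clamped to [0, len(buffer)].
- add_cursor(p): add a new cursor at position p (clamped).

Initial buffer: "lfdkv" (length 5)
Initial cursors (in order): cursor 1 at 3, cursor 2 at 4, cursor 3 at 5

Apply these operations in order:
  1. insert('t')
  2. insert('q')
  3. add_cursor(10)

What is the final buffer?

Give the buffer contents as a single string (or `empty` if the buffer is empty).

Answer: lfdtqktqvtq

Derivation:
After op 1 (insert('t')): buffer="lfdtktvt" (len 8), cursors c1@4 c2@6 c3@8, authorship ...1.2.3
After op 2 (insert('q')): buffer="lfdtqktqvtq" (len 11), cursors c1@5 c2@8 c3@11, authorship ...11.22.33
After op 3 (add_cursor(10)): buffer="lfdtqktqvtq" (len 11), cursors c1@5 c2@8 c4@10 c3@11, authorship ...11.22.33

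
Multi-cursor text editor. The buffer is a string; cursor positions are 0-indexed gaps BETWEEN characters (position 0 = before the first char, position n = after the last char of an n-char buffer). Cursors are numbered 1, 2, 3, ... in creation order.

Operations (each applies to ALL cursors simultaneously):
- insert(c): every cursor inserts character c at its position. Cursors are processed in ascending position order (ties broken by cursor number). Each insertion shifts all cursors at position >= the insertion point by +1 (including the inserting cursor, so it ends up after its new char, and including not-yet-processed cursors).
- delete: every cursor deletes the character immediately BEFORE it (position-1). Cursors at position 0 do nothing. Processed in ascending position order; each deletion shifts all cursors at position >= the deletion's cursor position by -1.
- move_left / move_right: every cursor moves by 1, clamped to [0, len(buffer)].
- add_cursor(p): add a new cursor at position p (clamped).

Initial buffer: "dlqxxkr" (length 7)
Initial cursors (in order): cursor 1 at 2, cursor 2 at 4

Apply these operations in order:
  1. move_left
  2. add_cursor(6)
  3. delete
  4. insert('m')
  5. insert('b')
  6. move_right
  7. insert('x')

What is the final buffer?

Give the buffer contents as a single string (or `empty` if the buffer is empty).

Answer: mblxmbxxxmbrx

Derivation:
After op 1 (move_left): buffer="dlqxxkr" (len 7), cursors c1@1 c2@3, authorship .......
After op 2 (add_cursor(6)): buffer="dlqxxkr" (len 7), cursors c1@1 c2@3 c3@6, authorship .......
After op 3 (delete): buffer="lxxr" (len 4), cursors c1@0 c2@1 c3@3, authorship ....
After op 4 (insert('m')): buffer="mlmxxmr" (len 7), cursors c1@1 c2@3 c3@6, authorship 1.2..3.
After op 5 (insert('b')): buffer="mblmbxxmbr" (len 10), cursors c1@2 c2@5 c3@9, authorship 11.22..33.
After op 6 (move_right): buffer="mblmbxxmbr" (len 10), cursors c1@3 c2@6 c3@10, authorship 11.22..33.
After op 7 (insert('x')): buffer="mblxmbxxxmbrx" (len 13), cursors c1@4 c2@8 c3@13, authorship 11.122.2.33.3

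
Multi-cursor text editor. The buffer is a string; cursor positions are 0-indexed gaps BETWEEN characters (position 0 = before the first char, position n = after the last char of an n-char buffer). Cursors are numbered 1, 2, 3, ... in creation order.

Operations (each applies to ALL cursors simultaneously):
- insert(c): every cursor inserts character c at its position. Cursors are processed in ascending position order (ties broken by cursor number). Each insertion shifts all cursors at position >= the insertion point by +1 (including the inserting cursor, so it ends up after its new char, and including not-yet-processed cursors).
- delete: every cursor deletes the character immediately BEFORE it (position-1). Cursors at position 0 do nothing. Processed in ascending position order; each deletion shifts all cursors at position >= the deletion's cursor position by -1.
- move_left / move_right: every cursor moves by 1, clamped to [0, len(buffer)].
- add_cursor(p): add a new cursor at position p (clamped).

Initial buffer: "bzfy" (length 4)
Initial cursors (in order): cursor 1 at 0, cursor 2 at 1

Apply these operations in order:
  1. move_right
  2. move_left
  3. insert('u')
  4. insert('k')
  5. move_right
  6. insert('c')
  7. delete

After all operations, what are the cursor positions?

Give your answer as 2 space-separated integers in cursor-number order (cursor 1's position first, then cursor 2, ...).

After op 1 (move_right): buffer="bzfy" (len 4), cursors c1@1 c2@2, authorship ....
After op 2 (move_left): buffer="bzfy" (len 4), cursors c1@0 c2@1, authorship ....
After op 3 (insert('u')): buffer="ubuzfy" (len 6), cursors c1@1 c2@3, authorship 1.2...
After op 4 (insert('k')): buffer="ukbukzfy" (len 8), cursors c1@2 c2@5, authorship 11.22...
After op 5 (move_right): buffer="ukbukzfy" (len 8), cursors c1@3 c2@6, authorship 11.22...
After op 6 (insert('c')): buffer="ukbcukzcfy" (len 10), cursors c1@4 c2@8, authorship 11.122.2..
After op 7 (delete): buffer="ukbukzfy" (len 8), cursors c1@3 c2@6, authorship 11.22...

Answer: 3 6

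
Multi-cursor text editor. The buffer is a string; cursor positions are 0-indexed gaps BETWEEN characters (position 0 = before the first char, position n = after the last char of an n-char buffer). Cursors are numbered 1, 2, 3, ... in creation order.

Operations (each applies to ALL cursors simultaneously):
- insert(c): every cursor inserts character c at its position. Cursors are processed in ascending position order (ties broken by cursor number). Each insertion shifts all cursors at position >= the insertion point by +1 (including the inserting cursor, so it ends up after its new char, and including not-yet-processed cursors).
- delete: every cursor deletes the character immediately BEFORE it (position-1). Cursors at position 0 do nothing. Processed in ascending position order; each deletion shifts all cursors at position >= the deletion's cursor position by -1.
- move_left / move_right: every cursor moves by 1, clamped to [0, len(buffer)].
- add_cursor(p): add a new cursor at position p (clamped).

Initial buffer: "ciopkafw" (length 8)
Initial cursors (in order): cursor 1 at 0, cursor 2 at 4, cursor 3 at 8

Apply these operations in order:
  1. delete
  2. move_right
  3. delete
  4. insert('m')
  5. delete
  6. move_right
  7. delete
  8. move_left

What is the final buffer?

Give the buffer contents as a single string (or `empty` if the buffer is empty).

Answer: empty

Derivation:
After op 1 (delete): buffer="ciokaf" (len 6), cursors c1@0 c2@3 c3@6, authorship ......
After op 2 (move_right): buffer="ciokaf" (len 6), cursors c1@1 c2@4 c3@6, authorship ......
After op 3 (delete): buffer="ioa" (len 3), cursors c1@0 c2@2 c3@3, authorship ...
After op 4 (insert('m')): buffer="miomam" (len 6), cursors c1@1 c2@4 c3@6, authorship 1..2.3
After op 5 (delete): buffer="ioa" (len 3), cursors c1@0 c2@2 c3@3, authorship ...
After op 6 (move_right): buffer="ioa" (len 3), cursors c1@1 c2@3 c3@3, authorship ...
After op 7 (delete): buffer="" (len 0), cursors c1@0 c2@0 c3@0, authorship 
After op 8 (move_left): buffer="" (len 0), cursors c1@0 c2@0 c3@0, authorship 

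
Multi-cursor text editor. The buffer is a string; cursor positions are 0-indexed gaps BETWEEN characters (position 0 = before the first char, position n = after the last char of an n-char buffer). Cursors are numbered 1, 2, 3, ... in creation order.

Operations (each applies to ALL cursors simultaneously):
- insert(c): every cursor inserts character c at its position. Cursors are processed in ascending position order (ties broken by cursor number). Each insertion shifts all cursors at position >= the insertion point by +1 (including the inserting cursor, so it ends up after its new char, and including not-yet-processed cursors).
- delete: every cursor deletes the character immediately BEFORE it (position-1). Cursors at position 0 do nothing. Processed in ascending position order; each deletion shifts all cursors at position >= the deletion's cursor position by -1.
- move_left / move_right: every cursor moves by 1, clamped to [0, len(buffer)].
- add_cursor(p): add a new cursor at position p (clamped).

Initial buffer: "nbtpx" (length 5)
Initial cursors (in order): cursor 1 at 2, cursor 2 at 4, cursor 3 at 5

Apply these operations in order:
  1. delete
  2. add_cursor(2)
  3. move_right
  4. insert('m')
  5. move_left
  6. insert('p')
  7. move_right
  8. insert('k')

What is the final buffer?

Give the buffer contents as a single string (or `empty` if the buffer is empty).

After op 1 (delete): buffer="nt" (len 2), cursors c1@1 c2@2 c3@2, authorship ..
After op 2 (add_cursor(2)): buffer="nt" (len 2), cursors c1@1 c2@2 c3@2 c4@2, authorship ..
After op 3 (move_right): buffer="nt" (len 2), cursors c1@2 c2@2 c3@2 c4@2, authorship ..
After op 4 (insert('m')): buffer="ntmmmm" (len 6), cursors c1@6 c2@6 c3@6 c4@6, authorship ..1234
After op 5 (move_left): buffer="ntmmmm" (len 6), cursors c1@5 c2@5 c3@5 c4@5, authorship ..1234
After op 6 (insert('p')): buffer="ntmmmppppm" (len 10), cursors c1@9 c2@9 c3@9 c4@9, authorship ..12312344
After op 7 (move_right): buffer="ntmmmppppm" (len 10), cursors c1@10 c2@10 c3@10 c4@10, authorship ..12312344
After op 8 (insert('k')): buffer="ntmmmppppmkkkk" (len 14), cursors c1@14 c2@14 c3@14 c4@14, authorship ..123123441234

Answer: ntmmmppppmkkkk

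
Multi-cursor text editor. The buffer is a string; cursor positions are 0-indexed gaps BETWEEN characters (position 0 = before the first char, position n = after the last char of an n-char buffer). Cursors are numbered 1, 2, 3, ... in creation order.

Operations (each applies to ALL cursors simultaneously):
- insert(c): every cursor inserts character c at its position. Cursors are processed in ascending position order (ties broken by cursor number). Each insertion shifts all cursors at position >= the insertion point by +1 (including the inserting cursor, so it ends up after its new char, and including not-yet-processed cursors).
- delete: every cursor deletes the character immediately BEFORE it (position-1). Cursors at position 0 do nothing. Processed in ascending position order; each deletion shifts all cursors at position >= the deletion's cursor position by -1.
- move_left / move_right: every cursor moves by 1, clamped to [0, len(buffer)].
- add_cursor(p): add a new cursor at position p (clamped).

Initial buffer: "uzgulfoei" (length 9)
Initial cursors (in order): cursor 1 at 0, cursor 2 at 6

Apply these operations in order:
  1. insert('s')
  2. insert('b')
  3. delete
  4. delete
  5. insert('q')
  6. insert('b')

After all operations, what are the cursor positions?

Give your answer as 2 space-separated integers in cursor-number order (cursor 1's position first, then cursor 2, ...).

After op 1 (insert('s')): buffer="suzgulfsoei" (len 11), cursors c1@1 c2@8, authorship 1......2...
After op 2 (insert('b')): buffer="sbuzgulfsboei" (len 13), cursors c1@2 c2@10, authorship 11......22...
After op 3 (delete): buffer="suzgulfsoei" (len 11), cursors c1@1 c2@8, authorship 1......2...
After op 4 (delete): buffer="uzgulfoei" (len 9), cursors c1@0 c2@6, authorship .........
After op 5 (insert('q')): buffer="quzgulfqoei" (len 11), cursors c1@1 c2@8, authorship 1......2...
After op 6 (insert('b')): buffer="qbuzgulfqboei" (len 13), cursors c1@2 c2@10, authorship 11......22...

Answer: 2 10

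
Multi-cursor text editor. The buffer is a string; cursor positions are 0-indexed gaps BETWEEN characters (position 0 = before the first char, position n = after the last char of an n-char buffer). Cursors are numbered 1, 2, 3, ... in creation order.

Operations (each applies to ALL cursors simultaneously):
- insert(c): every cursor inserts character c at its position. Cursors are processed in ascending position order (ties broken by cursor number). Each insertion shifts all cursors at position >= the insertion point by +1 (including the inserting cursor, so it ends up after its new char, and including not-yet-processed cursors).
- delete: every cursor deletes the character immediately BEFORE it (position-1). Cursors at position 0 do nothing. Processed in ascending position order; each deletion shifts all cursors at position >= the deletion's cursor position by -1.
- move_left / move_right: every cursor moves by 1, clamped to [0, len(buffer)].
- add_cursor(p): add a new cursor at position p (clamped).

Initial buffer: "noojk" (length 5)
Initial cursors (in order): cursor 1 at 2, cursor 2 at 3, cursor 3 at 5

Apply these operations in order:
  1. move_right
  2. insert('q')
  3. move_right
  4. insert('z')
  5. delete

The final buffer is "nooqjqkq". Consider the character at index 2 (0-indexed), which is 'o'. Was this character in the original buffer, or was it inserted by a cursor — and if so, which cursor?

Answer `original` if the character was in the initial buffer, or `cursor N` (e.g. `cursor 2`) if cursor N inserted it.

Answer: original

Derivation:
After op 1 (move_right): buffer="noojk" (len 5), cursors c1@3 c2@4 c3@5, authorship .....
After op 2 (insert('q')): buffer="nooqjqkq" (len 8), cursors c1@4 c2@6 c3@8, authorship ...1.2.3
After op 3 (move_right): buffer="nooqjqkq" (len 8), cursors c1@5 c2@7 c3@8, authorship ...1.2.3
After op 4 (insert('z')): buffer="nooqjzqkzqz" (len 11), cursors c1@6 c2@9 c3@11, authorship ...1.12.233
After op 5 (delete): buffer="nooqjqkq" (len 8), cursors c1@5 c2@7 c3@8, authorship ...1.2.3
Authorship (.=original, N=cursor N): . . . 1 . 2 . 3
Index 2: author = original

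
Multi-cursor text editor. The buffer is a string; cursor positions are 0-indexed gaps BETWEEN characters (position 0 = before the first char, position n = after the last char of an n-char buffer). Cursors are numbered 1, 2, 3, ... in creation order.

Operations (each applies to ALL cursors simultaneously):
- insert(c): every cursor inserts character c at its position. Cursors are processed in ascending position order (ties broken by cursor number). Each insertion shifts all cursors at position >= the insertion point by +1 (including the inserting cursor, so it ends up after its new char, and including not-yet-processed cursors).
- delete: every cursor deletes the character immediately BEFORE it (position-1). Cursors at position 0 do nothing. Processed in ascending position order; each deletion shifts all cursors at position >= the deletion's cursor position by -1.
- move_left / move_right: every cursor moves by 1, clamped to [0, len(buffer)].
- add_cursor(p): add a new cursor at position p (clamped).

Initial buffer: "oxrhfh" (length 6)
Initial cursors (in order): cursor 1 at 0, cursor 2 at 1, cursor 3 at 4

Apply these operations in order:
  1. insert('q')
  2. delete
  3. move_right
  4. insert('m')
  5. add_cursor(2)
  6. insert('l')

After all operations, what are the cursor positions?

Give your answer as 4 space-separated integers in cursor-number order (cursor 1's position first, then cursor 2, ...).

After op 1 (insert('q')): buffer="qoqxrhqfh" (len 9), cursors c1@1 c2@3 c3@7, authorship 1.2...3..
After op 2 (delete): buffer="oxrhfh" (len 6), cursors c1@0 c2@1 c3@4, authorship ......
After op 3 (move_right): buffer="oxrhfh" (len 6), cursors c1@1 c2@2 c3@5, authorship ......
After op 4 (insert('m')): buffer="omxmrhfmh" (len 9), cursors c1@2 c2@4 c3@8, authorship .1.2...3.
After op 5 (add_cursor(2)): buffer="omxmrhfmh" (len 9), cursors c1@2 c4@2 c2@4 c3@8, authorship .1.2...3.
After op 6 (insert('l')): buffer="omllxmlrhfmlh" (len 13), cursors c1@4 c4@4 c2@7 c3@12, authorship .114.22...33.

Answer: 4 7 12 4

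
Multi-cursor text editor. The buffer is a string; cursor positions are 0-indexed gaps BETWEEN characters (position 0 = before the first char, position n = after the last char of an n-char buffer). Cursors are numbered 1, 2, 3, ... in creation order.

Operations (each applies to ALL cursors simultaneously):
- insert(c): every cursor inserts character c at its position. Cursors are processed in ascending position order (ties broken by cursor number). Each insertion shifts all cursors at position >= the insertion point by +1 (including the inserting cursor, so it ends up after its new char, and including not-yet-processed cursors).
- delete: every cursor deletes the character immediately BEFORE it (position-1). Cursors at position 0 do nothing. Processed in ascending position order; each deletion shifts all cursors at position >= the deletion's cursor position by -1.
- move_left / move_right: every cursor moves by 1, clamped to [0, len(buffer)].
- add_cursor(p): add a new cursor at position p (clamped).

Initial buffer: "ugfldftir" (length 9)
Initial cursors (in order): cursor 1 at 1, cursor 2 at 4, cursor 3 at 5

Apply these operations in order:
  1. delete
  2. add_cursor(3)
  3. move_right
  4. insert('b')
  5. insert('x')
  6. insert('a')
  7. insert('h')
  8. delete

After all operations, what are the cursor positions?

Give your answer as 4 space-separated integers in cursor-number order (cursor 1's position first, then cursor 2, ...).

Answer: 4 12 12 16

Derivation:
After op 1 (delete): buffer="gfftir" (len 6), cursors c1@0 c2@2 c3@2, authorship ......
After op 2 (add_cursor(3)): buffer="gfftir" (len 6), cursors c1@0 c2@2 c3@2 c4@3, authorship ......
After op 3 (move_right): buffer="gfftir" (len 6), cursors c1@1 c2@3 c3@3 c4@4, authorship ......
After op 4 (insert('b')): buffer="gbffbbtbir" (len 10), cursors c1@2 c2@6 c3@6 c4@8, authorship .1..23.4..
After op 5 (insert('x')): buffer="gbxffbbxxtbxir" (len 14), cursors c1@3 c2@9 c3@9 c4@12, authorship .11..2323.44..
After op 6 (insert('a')): buffer="gbxaffbbxxaatbxair" (len 18), cursors c1@4 c2@12 c3@12 c4@16, authorship .111..232323.444..
After op 7 (insert('h')): buffer="gbxahffbbxxaahhtbxahir" (len 22), cursors c1@5 c2@15 c3@15 c4@20, authorship .1111..23232323.4444..
After op 8 (delete): buffer="gbxaffbbxxaatbxair" (len 18), cursors c1@4 c2@12 c3@12 c4@16, authorship .111..232323.444..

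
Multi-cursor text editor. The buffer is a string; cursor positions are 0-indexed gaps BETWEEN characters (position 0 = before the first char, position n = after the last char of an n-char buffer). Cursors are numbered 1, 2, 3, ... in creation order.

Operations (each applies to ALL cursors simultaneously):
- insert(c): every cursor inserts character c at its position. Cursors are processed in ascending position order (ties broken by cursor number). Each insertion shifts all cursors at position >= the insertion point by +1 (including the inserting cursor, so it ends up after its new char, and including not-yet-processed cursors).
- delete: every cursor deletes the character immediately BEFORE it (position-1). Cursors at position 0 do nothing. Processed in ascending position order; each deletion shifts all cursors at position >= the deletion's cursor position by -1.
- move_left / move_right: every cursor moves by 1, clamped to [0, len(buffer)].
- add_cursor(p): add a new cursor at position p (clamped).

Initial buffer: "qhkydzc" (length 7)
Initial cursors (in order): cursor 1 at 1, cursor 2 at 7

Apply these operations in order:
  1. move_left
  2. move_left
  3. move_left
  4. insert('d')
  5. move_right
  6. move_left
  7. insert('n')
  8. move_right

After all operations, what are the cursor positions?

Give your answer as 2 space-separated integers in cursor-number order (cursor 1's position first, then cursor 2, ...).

Answer: 3 9

Derivation:
After op 1 (move_left): buffer="qhkydzc" (len 7), cursors c1@0 c2@6, authorship .......
After op 2 (move_left): buffer="qhkydzc" (len 7), cursors c1@0 c2@5, authorship .......
After op 3 (move_left): buffer="qhkydzc" (len 7), cursors c1@0 c2@4, authorship .......
After op 4 (insert('d')): buffer="dqhkyddzc" (len 9), cursors c1@1 c2@6, authorship 1....2...
After op 5 (move_right): buffer="dqhkyddzc" (len 9), cursors c1@2 c2@7, authorship 1....2...
After op 6 (move_left): buffer="dqhkyddzc" (len 9), cursors c1@1 c2@6, authorship 1....2...
After op 7 (insert('n')): buffer="dnqhkydndzc" (len 11), cursors c1@2 c2@8, authorship 11....22...
After op 8 (move_right): buffer="dnqhkydndzc" (len 11), cursors c1@3 c2@9, authorship 11....22...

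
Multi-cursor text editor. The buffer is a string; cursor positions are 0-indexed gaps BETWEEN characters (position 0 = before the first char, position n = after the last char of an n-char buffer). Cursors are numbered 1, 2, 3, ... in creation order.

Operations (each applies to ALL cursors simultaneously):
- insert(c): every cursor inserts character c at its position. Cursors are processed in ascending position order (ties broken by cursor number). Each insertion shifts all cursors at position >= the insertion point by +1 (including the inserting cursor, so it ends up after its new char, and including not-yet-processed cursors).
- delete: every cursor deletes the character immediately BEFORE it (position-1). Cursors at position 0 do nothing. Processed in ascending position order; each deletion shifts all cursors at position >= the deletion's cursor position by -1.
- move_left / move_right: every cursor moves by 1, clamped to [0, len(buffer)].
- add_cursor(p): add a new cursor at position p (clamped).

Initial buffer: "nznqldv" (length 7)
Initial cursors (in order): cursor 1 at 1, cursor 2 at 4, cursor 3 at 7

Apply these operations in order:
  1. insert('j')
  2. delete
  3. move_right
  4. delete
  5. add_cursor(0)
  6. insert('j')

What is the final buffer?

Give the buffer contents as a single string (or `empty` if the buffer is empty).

Answer: jnjnqjdj

Derivation:
After op 1 (insert('j')): buffer="njznqjldvj" (len 10), cursors c1@2 c2@6 c3@10, authorship .1...2...3
After op 2 (delete): buffer="nznqldv" (len 7), cursors c1@1 c2@4 c3@7, authorship .......
After op 3 (move_right): buffer="nznqldv" (len 7), cursors c1@2 c2@5 c3@7, authorship .......
After op 4 (delete): buffer="nnqd" (len 4), cursors c1@1 c2@3 c3@4, authorship ....
After op 5 (add_cursor(0)): buffer="nnqd" (len 4), cursors c4@0 c1@1 c2@3 c3@4, authorship ....
After op 6 (insert('j')): buffer="jnjnqjdj" (len 8), cursors c4@1 c1@3 c2@6 c3@8, authorship 4.1..2.3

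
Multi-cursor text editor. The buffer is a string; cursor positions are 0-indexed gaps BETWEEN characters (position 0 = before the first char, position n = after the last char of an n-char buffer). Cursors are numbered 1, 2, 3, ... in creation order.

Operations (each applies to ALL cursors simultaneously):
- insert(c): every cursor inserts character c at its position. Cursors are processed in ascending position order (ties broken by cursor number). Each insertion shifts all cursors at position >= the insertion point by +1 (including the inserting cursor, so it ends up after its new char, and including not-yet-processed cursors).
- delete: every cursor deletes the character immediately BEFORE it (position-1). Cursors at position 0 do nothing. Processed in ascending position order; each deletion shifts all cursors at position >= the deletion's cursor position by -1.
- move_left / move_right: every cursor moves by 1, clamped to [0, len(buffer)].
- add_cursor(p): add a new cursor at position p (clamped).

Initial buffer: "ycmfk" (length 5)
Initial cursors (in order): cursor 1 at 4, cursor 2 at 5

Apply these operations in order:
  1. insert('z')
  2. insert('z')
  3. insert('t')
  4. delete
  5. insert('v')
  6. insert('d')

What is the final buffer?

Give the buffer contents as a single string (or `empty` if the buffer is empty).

After op 1 (insert('z')): buffer="ycmfzkz" (len 7), cursors c1@5 c2@7, authorship ....1.2
After op 2 (insert('z')): buffer="ycmfzzkzz" (len 9), cursors c1@6 c2@9, authorship ....11.22
After op 3 (insert('t')): buffer="ycmfzztkzzt" (len 11), cursors c1@7 c2@11, authorship ....111.222
After op 4 (delete): buffer="ycmfzzkzz" (len 9), cursors c1@6 c2@9, authorship ....11.22
After op 5 (insert('v')): buffer="ycmfzzvkzzv" (len 11), cursors c1@7 c2@11, authorship ....111.222
After op 6 (insert('d')): buffer="ycmfzzvdkzzvd" (len 13), cursors c1@8 c2@13, authorship ....1111.2222

Answer: ycmfzzvdkzzvd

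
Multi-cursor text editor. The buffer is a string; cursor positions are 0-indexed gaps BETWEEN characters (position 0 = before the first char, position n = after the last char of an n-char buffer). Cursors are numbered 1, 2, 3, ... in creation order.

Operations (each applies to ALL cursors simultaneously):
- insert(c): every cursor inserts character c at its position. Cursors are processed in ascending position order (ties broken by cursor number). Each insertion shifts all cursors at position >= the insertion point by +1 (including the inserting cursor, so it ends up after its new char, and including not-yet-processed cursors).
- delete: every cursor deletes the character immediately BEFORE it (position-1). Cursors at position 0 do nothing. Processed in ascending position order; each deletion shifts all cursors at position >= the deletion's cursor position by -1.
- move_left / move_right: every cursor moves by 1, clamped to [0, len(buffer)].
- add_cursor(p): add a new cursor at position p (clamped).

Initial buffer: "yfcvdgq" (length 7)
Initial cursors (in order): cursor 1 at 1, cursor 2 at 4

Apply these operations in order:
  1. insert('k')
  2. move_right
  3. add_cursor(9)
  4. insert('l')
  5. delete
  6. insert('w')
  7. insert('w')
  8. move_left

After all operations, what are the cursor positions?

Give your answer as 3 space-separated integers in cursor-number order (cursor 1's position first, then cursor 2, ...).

After op 1 (insert('k')): buffer="ykfcvkdgq" (len 9), cursors c1@2 c2@6, authorship .1...2...
After op 2 (move_right): buffer="ykfcvkdgq" (len 9), cursors c1@3 c2@7, authorship .1...2...
After op 3 (add_cursor(9)): buffer="ykfcvkdgq" (len 9), cursors c1@3 c2@7 c3@9, authorship .1...2...
After op 4 (insert('l')): buffer="ykflcvkdlgql" (len 12), cursors c1@4 c2@9 c3@12, authorship .1.1..2.2..3
After op 5 (delete): buffer="ykfcvkdgq" (len 9), cursors c1@3 c2@7 c3@9, authorship .1...2...
After op 6 (insert('w')): buffer="ykfwcvkdwgqw" (len 12), cursors c1@4 c2@9 c3@12, authorship .1.1..2.2..3
After op 7 (insert('w')): buffer="ykfwwcvkdwwgqww" (len 15), cursors c1@5 c2@11 c3@15, authorship .1.11..2.22..33
After op 8 (move_left): buffer="ykfwwcvkdwwgqww" (len 15), cursors c1@4 c2@10 c3@14, authorship .1.11..2.22..33

Answer: 4 10 14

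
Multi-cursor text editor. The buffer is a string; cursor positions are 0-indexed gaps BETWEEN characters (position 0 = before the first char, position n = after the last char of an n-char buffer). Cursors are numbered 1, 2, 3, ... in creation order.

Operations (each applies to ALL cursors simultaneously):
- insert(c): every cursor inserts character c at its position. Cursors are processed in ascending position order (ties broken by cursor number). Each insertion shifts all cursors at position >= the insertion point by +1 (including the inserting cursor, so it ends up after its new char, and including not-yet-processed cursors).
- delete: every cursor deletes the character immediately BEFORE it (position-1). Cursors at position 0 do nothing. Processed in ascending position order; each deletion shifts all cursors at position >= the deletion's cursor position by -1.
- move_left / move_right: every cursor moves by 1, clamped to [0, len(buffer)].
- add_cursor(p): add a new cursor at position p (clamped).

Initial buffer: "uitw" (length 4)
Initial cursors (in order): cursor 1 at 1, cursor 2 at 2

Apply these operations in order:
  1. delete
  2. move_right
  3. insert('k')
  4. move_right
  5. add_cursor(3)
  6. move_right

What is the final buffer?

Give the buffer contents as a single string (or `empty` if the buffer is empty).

After op 1 (delete): buffer="tw" (len 2), cursors c1@0 c2@0, authorship ..
After op 2 (move_right): buffer="tw" (len 2), cursors c1@1 c2@1, authorship ..
After op 3 (insert('k')): buffer="tkkw" (len 4), cursors c1@3 c2@3, authorship .12.
After op 4 (move_right): buffer="tkkw" (len 4), cursors c1@4 c2@4, authorship .12.
After op 5 (add_cursor(3)): buffer="tkkw" (len 4), cursors c3@3 c1@4 c2@4, authorship .12.
After op 6 (move_right): buffer="tkkw" (len 4), cursors c1@4 c2@4 c3@4, authorship .12.

Answer: tkkw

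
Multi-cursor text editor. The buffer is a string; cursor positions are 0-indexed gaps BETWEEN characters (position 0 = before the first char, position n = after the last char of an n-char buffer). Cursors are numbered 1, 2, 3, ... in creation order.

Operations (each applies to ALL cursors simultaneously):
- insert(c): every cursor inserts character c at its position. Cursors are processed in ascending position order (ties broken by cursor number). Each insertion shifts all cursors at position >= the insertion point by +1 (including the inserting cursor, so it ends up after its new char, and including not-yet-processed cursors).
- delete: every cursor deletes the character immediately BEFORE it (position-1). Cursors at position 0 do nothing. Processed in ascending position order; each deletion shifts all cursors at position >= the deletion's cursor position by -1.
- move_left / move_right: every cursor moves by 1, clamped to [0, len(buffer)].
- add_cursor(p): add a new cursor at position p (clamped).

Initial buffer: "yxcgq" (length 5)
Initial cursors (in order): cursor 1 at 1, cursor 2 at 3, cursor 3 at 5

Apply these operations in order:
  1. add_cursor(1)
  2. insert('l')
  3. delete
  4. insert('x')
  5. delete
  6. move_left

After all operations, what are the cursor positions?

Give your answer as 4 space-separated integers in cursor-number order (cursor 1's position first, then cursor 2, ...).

After op 1 (add_cursor(1)): buffer="yxcgq" (len 5), cursors c1@1 c4@1 c2@3 c3@5, authorship .....
After op 2 (insert('l')): buffer="yllxclgql" (len 9), cursors c1@3 c4@3 c2@6 c3@9, authorship .14..2..3
After op 3 (delete): buffer="yxcgq" (len 5), cursors c1@1 c4@1 c2@3 c3@5, authorship .....
After op 4 (insert('x')): buffer="yxxxcxgqx" (len 9), cursors c1@3 c4@3 c2@6 c3@9, authorship .14..2..3
After op 5 (delete): buffer="yxcgq" (len 5), cursors c1@1 c4@1 c2@3 c3@5, authorship .....
After op 6 (move_left): buffer="yxcgq" (len 5), cursors c1@0 c4@0 c2@2 c3@4, authorship .....

Answer: 0 2 4 0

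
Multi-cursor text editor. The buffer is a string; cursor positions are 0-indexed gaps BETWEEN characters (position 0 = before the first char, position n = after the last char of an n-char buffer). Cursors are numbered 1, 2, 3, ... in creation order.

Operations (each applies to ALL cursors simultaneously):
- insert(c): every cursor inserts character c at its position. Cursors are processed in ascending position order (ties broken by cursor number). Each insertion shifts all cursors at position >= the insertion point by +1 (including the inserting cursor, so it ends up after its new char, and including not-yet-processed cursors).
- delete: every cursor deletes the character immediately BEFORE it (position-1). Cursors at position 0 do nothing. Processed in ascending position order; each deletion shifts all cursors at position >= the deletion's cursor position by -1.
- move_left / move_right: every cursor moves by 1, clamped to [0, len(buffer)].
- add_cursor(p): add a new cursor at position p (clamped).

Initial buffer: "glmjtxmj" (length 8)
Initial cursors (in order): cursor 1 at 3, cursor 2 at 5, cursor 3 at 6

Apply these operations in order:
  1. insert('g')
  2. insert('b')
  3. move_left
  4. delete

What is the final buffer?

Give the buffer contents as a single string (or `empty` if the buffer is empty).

Answer: glmbjtbxbmj

Derivation:
After op 1 (insert('g')): buffer="glmgjtgxgmj" (len 11), cursors c1@4 c2@7 c3@9, authorship ...1..2.3..
After op 2 (insert('b')): buffer="glmgbjtgbxgbmj" (len 14), cursors c1@5 c2@9 c3@12, authorship ...11..22.33..
After op 3 (move_left): buffer="glmgbjtgbxgbmj" (len 14), cursors c1@4 c2@8 c3@11, authorship ...11..22.33..
After op 4 (delete): buffer="glmbjtbxbmj" (len 11), cursors c1@3 c2@6 c3@8, authorship ...1..2.3..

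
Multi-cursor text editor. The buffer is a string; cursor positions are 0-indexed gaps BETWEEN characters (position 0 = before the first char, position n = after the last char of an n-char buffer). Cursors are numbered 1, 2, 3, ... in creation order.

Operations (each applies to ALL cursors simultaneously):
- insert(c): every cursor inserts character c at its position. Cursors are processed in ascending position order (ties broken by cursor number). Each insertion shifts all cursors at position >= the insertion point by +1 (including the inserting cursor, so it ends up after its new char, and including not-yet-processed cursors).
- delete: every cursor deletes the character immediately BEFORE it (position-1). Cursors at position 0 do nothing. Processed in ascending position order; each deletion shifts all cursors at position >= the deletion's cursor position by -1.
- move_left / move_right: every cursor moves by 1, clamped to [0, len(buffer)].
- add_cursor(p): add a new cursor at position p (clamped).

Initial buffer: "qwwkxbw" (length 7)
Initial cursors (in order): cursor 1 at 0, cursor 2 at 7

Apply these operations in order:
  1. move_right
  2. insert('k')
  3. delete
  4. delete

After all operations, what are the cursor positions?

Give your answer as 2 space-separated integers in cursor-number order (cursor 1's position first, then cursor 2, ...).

After op 1 (move_right): buffer="qwwkxbw" (len 7), cursors c1@1 c2@7, authorship .......
After op 2 (insert('k')): buffer="qkwwkxbwk" (len 9), cursors c1@2 c2@9, authorship .1......2
After op 3 (delete): buffer="qwwkxbw" (len 7), cursors c1@1 c2@7, authorship .......
After op 4 (delete): buffer="wwkxb" (len 5), cursors c1@0 c2@5, authorship .....

Answer: 0 5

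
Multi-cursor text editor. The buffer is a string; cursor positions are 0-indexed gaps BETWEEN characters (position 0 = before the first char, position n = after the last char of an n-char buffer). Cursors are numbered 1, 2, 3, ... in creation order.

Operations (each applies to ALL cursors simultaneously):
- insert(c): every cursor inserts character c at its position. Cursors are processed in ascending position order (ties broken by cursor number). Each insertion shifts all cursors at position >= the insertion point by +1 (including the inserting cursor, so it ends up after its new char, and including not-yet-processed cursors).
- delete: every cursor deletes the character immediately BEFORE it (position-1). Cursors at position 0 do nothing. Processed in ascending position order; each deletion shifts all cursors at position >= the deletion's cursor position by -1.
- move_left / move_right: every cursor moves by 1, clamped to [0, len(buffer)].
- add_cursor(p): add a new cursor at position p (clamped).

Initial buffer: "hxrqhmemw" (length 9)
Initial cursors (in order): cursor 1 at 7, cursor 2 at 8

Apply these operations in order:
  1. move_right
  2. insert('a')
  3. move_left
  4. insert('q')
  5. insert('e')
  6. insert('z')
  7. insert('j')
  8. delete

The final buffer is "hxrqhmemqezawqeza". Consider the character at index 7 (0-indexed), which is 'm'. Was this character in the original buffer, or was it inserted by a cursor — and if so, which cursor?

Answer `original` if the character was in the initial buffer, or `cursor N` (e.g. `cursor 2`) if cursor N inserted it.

After op 1 (move_right): buffer="hxrqhmemw" (len 9), cursors c1@8 c2@9, authorship .........
After op 2 (insert('a')): buffer="hxrqhmemawa" (len 11), cursors c1@9 c2@11, authorship ........1.2
After op 3 (move_left): buffer="hxrqhmemawa" (len 11), cursors c1@8 c2@10, authorship ........1.2
After op 4 (insert('q')): buffer="hxrqhmemqawqa" (len 13), cursors c1@9 c2@12, authorship ........11.22
After op 5 (insert('e')): buffer="hxrqhmemqeawqea" (len 15), cursors c1@10 c2@14, authorship ........111.222
After op 6 (insert('z')): buffer="hxrqhmemqezawqeza" (len 17), cursors c1@11 c2@16, authorship ........1111.2222
After op 7 (insert('j')): buffer="hxrqhmemqezjawqezja" (len 19), cursors c1@12 c2@18, authorship ........11111.22222
After op 8 (delete): buffer="hxrqhmemqezawqeza" (len 17), cursors c1@11 c2@16, authorship ........1111.2222
Authorship (.=original, N=cursor N): . . . . . . . . 1 1 1 1 . 2 2 2 2
Index 7: author = original

Answer: original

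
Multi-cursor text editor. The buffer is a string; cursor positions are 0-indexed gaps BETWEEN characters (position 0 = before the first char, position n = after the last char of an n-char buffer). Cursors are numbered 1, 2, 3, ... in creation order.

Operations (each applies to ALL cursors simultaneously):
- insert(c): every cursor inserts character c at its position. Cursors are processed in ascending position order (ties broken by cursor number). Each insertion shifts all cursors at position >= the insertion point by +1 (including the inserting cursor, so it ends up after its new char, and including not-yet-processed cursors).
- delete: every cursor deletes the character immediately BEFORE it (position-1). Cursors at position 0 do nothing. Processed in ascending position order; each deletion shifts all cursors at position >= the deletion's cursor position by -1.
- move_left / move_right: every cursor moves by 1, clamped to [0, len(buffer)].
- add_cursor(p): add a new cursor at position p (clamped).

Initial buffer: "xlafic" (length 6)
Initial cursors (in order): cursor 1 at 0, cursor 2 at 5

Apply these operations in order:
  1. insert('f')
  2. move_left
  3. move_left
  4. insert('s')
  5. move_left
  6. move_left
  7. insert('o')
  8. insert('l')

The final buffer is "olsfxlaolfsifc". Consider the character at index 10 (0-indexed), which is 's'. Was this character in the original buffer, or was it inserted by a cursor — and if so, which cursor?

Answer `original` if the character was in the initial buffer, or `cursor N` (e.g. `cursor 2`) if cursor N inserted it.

Answer: cursor 2

Derivation:
After op 1 (insert('f')): buffer="fxlafifc" (len 8), cursors c1@1 c2@7, authorship 1.....2.
After op 2 (move_left): buffer="fxlafifc" (len 8), cursors c1@0 c2@6, authorship 1.....2.
After op 3 (move_left): buffer="fxlafifc" (len 8), cursors c1@0 c2@5, authorship 1.....2.
After op 4 (insert('s')): buffer="sfxlafsifc" (len 10), cursors c1@1 c2@7, authorship 11....2.2.
After op 5 (move_left): buffer="sfxlafsifc" (len 10), cursors c1@0 c2@6, authorship 11....2.2.
After op 6 (move_left): buffer="sfxlafsifc" (len 10), cursors c1@0 c2@5, authorship 11....2.2.
After op 7 (insert('o')): buffer="osfxlaofsifc" (len 12), cursors c1@1 c2@7, authorship 111...2.2.2.
After op 8 (insert('l')): buffer="olsfxlaolfsifc" (len 14), cursors c1@2 c2@9, authorship 1111...22.2.2.
Authorship (.=original, N=cursor N): 1 1 1 1 . . . 2 2 . 2 . 2 .
Index 10: author = 2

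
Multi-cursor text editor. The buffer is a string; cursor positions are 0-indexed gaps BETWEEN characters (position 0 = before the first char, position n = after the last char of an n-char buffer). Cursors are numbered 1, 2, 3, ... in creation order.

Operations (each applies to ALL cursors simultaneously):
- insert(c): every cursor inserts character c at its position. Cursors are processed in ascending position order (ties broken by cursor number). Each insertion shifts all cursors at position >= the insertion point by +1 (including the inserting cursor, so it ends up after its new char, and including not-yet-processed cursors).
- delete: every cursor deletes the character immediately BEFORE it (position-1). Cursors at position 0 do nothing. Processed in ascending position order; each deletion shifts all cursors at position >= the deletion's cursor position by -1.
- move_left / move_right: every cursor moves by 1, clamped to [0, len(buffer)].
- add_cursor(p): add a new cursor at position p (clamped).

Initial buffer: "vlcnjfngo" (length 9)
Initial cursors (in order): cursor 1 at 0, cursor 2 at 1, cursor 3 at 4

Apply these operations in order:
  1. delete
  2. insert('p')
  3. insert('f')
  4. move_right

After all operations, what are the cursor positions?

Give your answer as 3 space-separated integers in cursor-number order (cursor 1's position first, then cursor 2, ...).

Answer: 5 5 9

Derivation:
After op 1 (delete): buffer="lcjfngo" (len 7), cursors c1@0 c2@0 c3@2, authorship .......
After op 2 (insert('p')): buffer="pplcpjfngo" (len 10), cursors c1@2 c2@2 c3@5, authorship 12..3.....
After op 3 (insert('f')): buffer="ppfflcpfjfngo" (len 13), cursors c1@4 c2@4 c3@8, authorship 1212..33.....
After op 4 (move_right): buffer="ppfflcpfjfngo" (len 13), cursors c1@5 c2@5 c3@9, authorship 1212..33.....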